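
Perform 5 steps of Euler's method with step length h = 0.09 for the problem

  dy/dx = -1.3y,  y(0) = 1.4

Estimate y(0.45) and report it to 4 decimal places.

0.7515

Euler: y_{n+1} = y_n + h·f(x_n, y_n).
x=0.000000, y=1.400000: f=-1.820000 → y ← 1.400000 + 0.09·(-1.820000) = 1.236200
x=0.090000, y=1.236200: f=-1.607060 → y ← 1.236200 + 0.09·(-1.607060) = 1.091565
x=0.180000, y=1.091565: f=-1.419034 → y ← 1.091565 + 0.09·(-1.419034) = 0.963852
x=0.270000, y=0.963852: f=-1.253007 → y ← 0.963852 + 0.09·(-1.253007) = 0.851081
x=0.360000, y=0.851081: f=-1.106405 → y ← 0.851081 + 0.09·(-1.106405) = 0.751504
y(0.45) ≈ 0.7515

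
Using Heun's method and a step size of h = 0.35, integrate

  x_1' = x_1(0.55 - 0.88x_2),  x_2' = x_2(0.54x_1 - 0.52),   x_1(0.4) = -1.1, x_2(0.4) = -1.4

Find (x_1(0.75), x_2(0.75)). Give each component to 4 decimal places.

Heun on (x_1,x_2): k1 = f(t_n, state_n); k2 = f(t_n + h, state_n + h·k1); state_{n+1} = state_n + (h/2)·(k1 + k2).
0.400000: (-1.100000, -1.400000)
  k1 = (-1.960200, 1.559600)
  predictor → (-1.786070, -0.854140)
  k2 = (-2.324826, 1.267952)
  → (-1.849880, -0.905178)
(x_1(0.75), x_2(0.75)) ≈ (-1.8499, -0.9052)

-1.8499, -0.9052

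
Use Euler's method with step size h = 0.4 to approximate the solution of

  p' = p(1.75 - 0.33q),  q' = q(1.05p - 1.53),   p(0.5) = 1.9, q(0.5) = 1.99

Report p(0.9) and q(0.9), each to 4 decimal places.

Euler on (p,q): p_{n+1} = p_n + h·p', q_{n+1} = q_n + h·q'.
0.500000: (1.900000, 1.990000); f=(2.077270, 0.925350) → (2.730908, 2.360140)
(p(0.9), q(0.9)) ≈ (2.7309, 2.3601)

2.7309, 2.3601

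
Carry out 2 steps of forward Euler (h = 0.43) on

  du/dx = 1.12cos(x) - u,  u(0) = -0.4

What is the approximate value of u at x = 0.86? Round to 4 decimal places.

Euler: u_{n+1} = u_n + h·f(x_n, u_n).
x=0.000000, u=-0.400000: f=1.520000 → u ← -0.400000 + 0.43·1.520000 = 0.253600
x=0.430000, u=0.253600: f=0.764442 → u ← 0.253600 + 0.43·0.764442 = 0.582310
u(0.86) ≈ 0.5823

0.5823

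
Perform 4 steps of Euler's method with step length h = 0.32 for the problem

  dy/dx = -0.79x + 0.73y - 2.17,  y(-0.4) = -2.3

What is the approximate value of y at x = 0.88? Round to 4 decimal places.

-9.2334

Euler: y_{n+1} = y_n + h·f(x_n, y_n).
x=-0.400000, y=-2.300000: f=-3.533000 → y ← -2.300000 + 0.32·(-3.533000) = -3.430560
x=-0.080000, y=-3.430560: f=-4.611109 → y ← -3.430560 + 0.32·(-4.611109) = -4.906115
x=0.240000, y=-4.906115: f=-5.941064 → y ← -4.906115 + 0.32·(-5.941064) = -6.807255
x=0.560000, y=-6.807255: f=-7.581696 → y ← -6.807255 + 0.32·(-7.581696) = -9.233398
y(0.88) ≈ -9.2334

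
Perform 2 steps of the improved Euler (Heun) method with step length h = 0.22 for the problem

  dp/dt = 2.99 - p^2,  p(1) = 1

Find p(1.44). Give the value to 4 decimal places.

Heun: k1 = f(t_n, p_n); k2 = f(t_n + h, p_n + h·k1); p_{n+1} = p_n + (h/2)·(k1 + k2).
t=1.000000, p=1.000000:
  k1 = f(1.000000, 1.000000) = 1.990000
  k2 = f(1.220000, 1.437800) = 0.922731
  p ← 1.000000 + (0.22/2)·(1.990000 + 0.922731) = 1.320400
t=1.220000, p=1.320400:
  k1 = f(1.220000, 1.320400) = 1.246543
  k2 = f(1.440000, 1.594640) = 0.447124
  p ← 1.320400 + (0.22/2)·(1.246543 + 0.447124) = 1.506704
p(1.44) ≈ 1.5067

1.5067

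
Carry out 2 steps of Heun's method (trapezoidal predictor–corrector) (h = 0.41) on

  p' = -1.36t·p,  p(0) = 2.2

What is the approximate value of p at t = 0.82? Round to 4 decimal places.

Heun: k1 = f(t_n, p_n); k2 = f(t_n + h, p_n + h·k1); p_{n+1} = p_n + (h/2)·(k1 + k2).
t=0.000000, p=2.200000:
  k1 = f(0.000000, 2.200000) = 0.000000
  k2 = f(0.410000, 2.200000) = -1.226720
  p ← 2.200000 + (0.41/2)·(0.000000 + (-1.226720)) = 1.948522
t=0.410000, p=1.948522:
  k1 = f(0.410000, 1.948522) = -1.086496
  k2 = f(0.820000, 1.503059) = -1.676211
  p ← 1.948522 + (0.41/2)·(-1.086496 + (-1.676211)) = 1.382167
p(0.82) ≈ 1.3822

1.3822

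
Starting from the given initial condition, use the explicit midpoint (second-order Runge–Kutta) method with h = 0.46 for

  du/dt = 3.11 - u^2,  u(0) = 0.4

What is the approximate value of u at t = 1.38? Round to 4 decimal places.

Midpoint: k1 = f(t_n, u_n); k2 = f(t_n + h/2, u_n + (h/2)·k1); u_{n+1} = u_n + h·k2.
t=0.000000, u=0.400000:
  k1 = f(0.000000, 0.400000) = 2.950000
  k2 = f(0.230000, 1.078500) = 1.946838
  u ← 0.400000 + 0.46·1.946838 = 1.295545
t=0.460000, u=1.295545:
  k1 = f(0.460000, 1.295545) = 1.431562
  k2 = f(0.690000, 1.624805) = 0.470010
  u ← 1.295545 + 0.46·0.470010 = 1.511750
t=0.920000, u=1.511750:
  k1 = f(0.920000, 1.511750) = 0.824612
  k2 = f(1.150000, 1.701411) = 0.215202
  u ← 1.511750 + 0.46·0.215202 = 1.610743
u(1.38) ≈ 1.6107

1.6107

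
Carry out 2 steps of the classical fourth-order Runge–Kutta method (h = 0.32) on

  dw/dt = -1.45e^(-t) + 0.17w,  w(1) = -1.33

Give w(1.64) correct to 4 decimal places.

RK4: k1 = f(t_n, w_n); k2 = f(t_n + h/2, w_n + (h/2)·k1); k3 = f(t_n + h/2, w_n + (h/2)·k2); k4 = f(t_n + h, w_n + h·k3); w_{n+1} = w_n + (h/6)·(k1 + 2k2 + 2k3 + k4).
t=1.000000, w=-1.330000:
  k1 = f(1.000000, -1.330000) = -0.759525
  k2 = f(1.160000, -1.451524) = -0.701314
  k3 = f(1.160000, -1.442210) = -0.699731
  k4 = f(1.320000, -1.553914) = -0.651512
  w ← -1.330000 + (0.32/6)·(k1 + 2k2 + 2k3 + k4) = -1.554700
t=1.320000, w=-1.554700:
  k1 = f(1.320000, -1.554700) = -0.651645
  k2 = f(1.480000, -1.658963) = -0.612098
  k3 = f(1.480000, -1.652636) = -0.611023
  k4 = f(1.640000, -1.750227) = -0.578810
  w ← -1.554700 + (0.32/6)·(k1 + 2k2 + 2k3 + k4) = -1.750791
w(1.64) ≈ -1.7508

-1.7508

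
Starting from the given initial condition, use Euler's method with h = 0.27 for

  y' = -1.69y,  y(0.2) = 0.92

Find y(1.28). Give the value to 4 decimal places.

0.0804

Euler: y_{n+1} = y_n + h·f(x_n, y_n).
x=0.200000, y=0.920000: f=-1.554800 → y ← 0.920000 + 0.27·(-1.554800) = 0.500204
x=0.470000, y=0.500204: f=-0.845345 → y ← 0.500204 + 0.27·(-0.845345) = 0.271961
x=0.740000, y=0.271961: f=-0.459614 → y ← 0.271961 + 0.27·(-0.459614) = 0.147865
x=1.010000, y=0.147865: f=-0.249892 → y ← 0.147865 + 0.27·(-0.249892) = 0.080394
y(1.28) ≈ 0.0804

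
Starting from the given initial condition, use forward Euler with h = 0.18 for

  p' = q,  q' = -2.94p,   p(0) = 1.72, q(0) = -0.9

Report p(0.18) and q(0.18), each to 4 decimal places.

1.5580, -1.8102

Euler on (p,q): p_{n+1} = p_n + h·p', q_{n+1} = q_n + h·q'.
0.000000: (1.720000, -0.900000); f=(-0.900000, -5.056800) → (1.558000, -1.810224)
(p(0.18), q(0.18)) ≈ (1.5580, -1.8102)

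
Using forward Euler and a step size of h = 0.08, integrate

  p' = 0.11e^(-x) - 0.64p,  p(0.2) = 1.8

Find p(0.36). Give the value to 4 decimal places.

Euler: p_{n+1} = p_n + h·f(x_n, p_n).
x=0.200000, p=1.800000: f=-1.061940 → p ← 1.800000 + 0.08·(-1.061940) = 1.715045
x=0.280000, p=1.715045: f=-1.014492 → p ← 1.715045 + 0.08·(-1.014492) = 1.633885
p(0.36) ≈ 1.6339

1.6339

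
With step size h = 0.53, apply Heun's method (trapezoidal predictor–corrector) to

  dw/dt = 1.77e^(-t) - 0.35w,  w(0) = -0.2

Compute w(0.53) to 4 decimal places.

Heun: k1 = f(t_n, w_n); k2 = f(t_n + h, w_n + h·k1); w_{n+1} = w_n + (h/2)·(k1 + k2).
t=0.000000, w=-0.200000:
  k1 = f(0.000000, -0.200000) = 1.840000
  k2 = f(0.530000, 0.775200) = 0.770511
  w ← -0.200000 + (0.53/2)·(1.840000 + 0.770511) = 0.491785
w(0.53) ≈ 0.4918

0.4918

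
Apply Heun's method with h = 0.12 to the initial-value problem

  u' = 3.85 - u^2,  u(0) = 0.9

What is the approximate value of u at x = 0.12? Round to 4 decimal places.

Heun: k1 = f(x_n, u_n); k2 = f(x_n + h, u_n + h·k1); u_{n+1} = u_n + (h/2)·(k1 + k2).
x=0.000000, u=0.900000:
  k1 = f(0.000000, 0.900000) = 3.040000
  k2 = f(0.120000, 1.264800) = 2.250281
  u ← 0.900000 + (0.12/2)·(3.040000 + 2.250281) = 1.217417
u(0.12) ≈ 1.2174

1.2174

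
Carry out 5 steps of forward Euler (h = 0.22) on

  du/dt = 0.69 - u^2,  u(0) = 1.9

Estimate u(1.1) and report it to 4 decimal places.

Euler: u_{n+1} = u_n + h·f(t_n, u_n).
t=0.000000, u=1.900000: f=-2.920000 → u ← 1.900000 + 0.22·(-2.920000) = 1.257600
t=0.220000, u=1.257600: f=-0.891558 → u ← 1.257600 + 0.22·(-0.891558) = 1.061457
t=0.440000, u=1.061457: f=-0.436692 → u ← 1.061457 + 0.22·(-0.436692) = 0.965385
t=0.660000, u=0.965385: f=-0.241968 → u ← 0.965385 + 0.22·(-0.241968) = 0.912152
t=0.880000, u=0.912152: f=-0.142021 → u ← 0.912152 + 0.22·(-0.142021) = 0.880907
u(1.1) ≈ 0.8809

0.8809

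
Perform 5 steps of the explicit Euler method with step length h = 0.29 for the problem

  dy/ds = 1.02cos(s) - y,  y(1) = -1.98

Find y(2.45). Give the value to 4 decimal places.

-0.5149

Euler: y_{n+1} = y_n + h·f(s_n, y_n).
s=1.000000, y=-1.980000: f=2.531108 → y ← -1.980000 + 0.29·2.531108 = -1.245979
s=1.290000, y=-1.245979: f=1.528642 → y ← -1.245979 + 0.29·1.528642 = -0.802672
s=1.580000, y=-0.802672: f=0.793285 → y ← -0.802672 + 0.29·0.793285 = -0.572620
s=1.870000, y=-0.572620: f=0.271965 → y ← -0.572620 + 0.29·0.271965 = -0.493750
s=2.160000, y=-0.493750: f=-0.073063 → y ← -0.493750 + 0.29·(-0.073063) = -0.514938
y(2.45) ≈ -0.5149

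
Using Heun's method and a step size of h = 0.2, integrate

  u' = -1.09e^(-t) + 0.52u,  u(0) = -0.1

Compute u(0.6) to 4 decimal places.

Heun: k1 = f(t_n, u_n); k2 = f(t_n + h, u_n + h·k1); u_{n+1} = u_n + (h/2)·(k1 + k2).
t=0.000000, u=-0.100000:
  k1 = f(0.000000, -0.100000) = -1.142000
  k2 = f(0.200000, -0.328400) = -1.063185
  u ← -0.100000 + (0.2/2)·(-1.142000 + (-1.063185)) = -0.320518
t=0.200000, u=-0.320518:
  k1 = f(0.200000, -0.320518) = -1.059086
  k2 = f(0.400000, -0.532336) = -1.007463
  u ← -0.320518 + (0.2/2)·(-1.059086 + (-1.007463)) = -0.527173
t=0.400000, u=-0.527173:
  k1 = f(0.400000, -0.527173) = -1.004779
  k2 = f(0.600000, -0.728129) = -0.976832
  u ← -0.527173 + (0.2/2)·(-1.004779 + (-0.976832)) = -0.725334
u(0.6) ≈ -0.7253

-0.7253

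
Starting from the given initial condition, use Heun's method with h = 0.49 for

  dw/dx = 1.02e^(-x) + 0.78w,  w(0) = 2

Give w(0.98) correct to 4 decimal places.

5.2663

Heun: k1 = f(x_n, w_n); k2 = f(x_n + h, w_n + h·k1); w_{n+1} = w_n + (h/2)·(k1 + k2).
x=0.000000, w=2.000000:
  k1 = f(0.000000, 2.000000) = 2.580000
  k2 = f(0.490000, 3.264200) = 3.170955
  w ← 2.000000 + (0.49/2)·(2.580000 + 3.170955) = 3.408984
x=0.490000, w=3.408984:
  k1 = f(0.490000, 3.408984) = 3.283886
  k2 = f(0.980000, 5.018088) = 4.296926
  w ← 3.408984 + (0.49/2)·(3.283886 + 4.296926) = 5.266283
w(0.98) ≈ 5.2663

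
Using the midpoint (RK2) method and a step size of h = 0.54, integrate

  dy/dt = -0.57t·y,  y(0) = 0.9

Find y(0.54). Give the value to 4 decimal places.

Midpoint: k1 = f(t_n, y_n); k2 = f(t_n + h/2, y_n + (h/2)·k1); y_{n+1} = y_n + h·k2.
t=0.000000, y=0.900000:
  k1 = f(0.000000, 0.900000) = 0.000000
  k2 = f(0.270000, 0.900000) = -0.138510
  y ← 0.900000 + 0.54·(-0.138510) = 0.825205
y(0.54) ≈ 0.8252

0.8252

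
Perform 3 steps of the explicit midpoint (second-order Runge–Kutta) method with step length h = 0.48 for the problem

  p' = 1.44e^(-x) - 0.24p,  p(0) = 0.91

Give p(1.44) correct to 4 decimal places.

1.5160

Midpoint: k1 = f(x_n, p_n); k2 = f(x_n + h/2, p_n + (h/2)·k1); p_{n+1} = p_n + h·k2.
x=0.000000, p=0.910000:
  k1 = f(0.000000, 0.910000) = 1.221600
  k2 = f(0.240000, 1.203184) = 0.843980
  p ← 0.910000 + 0.48·0.843980 = 1.315110
x=0.480000, p=1.315110:
  k1 = f(0.480000, 1.315110) = 0.575422
  k2 = f(0.720000, 1.453212) = 0.352152
  p ← 1.315110 + 0.48·0.352152 = 1.484144
x=0.960000, p=1.484144:
  k1 = f(0.960000, 1.484144) = 0.195171
  k2 = f(1.200000, 1.530985) = 0.066283
  p ← 1.484144 + 0.48·0.066283 = 1.515960
p(1.44) ≈ 1.5160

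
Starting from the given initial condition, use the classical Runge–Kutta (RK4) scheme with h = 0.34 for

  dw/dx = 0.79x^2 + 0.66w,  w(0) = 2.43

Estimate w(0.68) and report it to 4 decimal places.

3.8994

RK4: k1 = f(x_n, w_n); k2 = f(x_n + h/2, w_n + (h/2)·k1); k3 = f(x_n + h/2, w_n + (h/2)·k2); k4 = f(x_n + h, w_n + h·k3); w_{n+1} = w_n + (h/6)·(k1 + 2k2 + 2k3 + k4).
x=0.000000, w=2.430000:
  k1 = f(0.000000, 2.430000) = 1.603800
  k2 = f(0.170000, 2.702646) = 1.806577
  k3 = f(0.170000, 2.737118) = 1.829329
  k4 = f(0.340000, 3.051972) = 2.105625
  w ← 2.430000 + (0.34/6)·(k1 + 2k2 + 2k3 + k4) = 3.052270
x=0.340000, w=3.052270:
  k1 = f(0.340000, 3.052270) = 2.105822
  k2 = f(0.510000, 3.410260) = 2.456251
  k3 = f(0.510000, 3.469833) = 2.495569
  k4 = f(0.680000, 3.900763) = 2.939800
  w ← 3.052270 + (0.34/6)·(k1 + 2k2 + 2k3 + k4) = 3.899395
w(0.68) ≈ 3.8994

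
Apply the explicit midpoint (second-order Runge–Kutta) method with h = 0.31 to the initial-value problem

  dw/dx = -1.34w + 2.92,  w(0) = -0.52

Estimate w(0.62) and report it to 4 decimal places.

Midpoint: k1 = f(x_n, w_n); k2 = f(x_n + h/2, w_n + (h/2)·k1); w_{n+1} = w_n + h·k2.
x=0.000000, w=-0.520000:
  k1 = f(0.000000, -0.520000) = 3.616800
  k2 = f(0.155000, 0.040604) = 2.865591
  w ← -0.520000 + 0.31·2.865591 = 0.368333
x=0.310000, w=0.368333:
  k1 = f(0.310000, 0.368333) = 2.426434
  k2 = f(0.465000, 0.744430) = 1.922463
  w ← 0.368333 + 0.31·1.922463 = 0.964297
w(0.62) ≈ 0.9643

0.9643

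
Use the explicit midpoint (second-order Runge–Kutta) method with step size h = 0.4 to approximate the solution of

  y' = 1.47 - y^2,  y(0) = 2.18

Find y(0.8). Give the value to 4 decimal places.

Midpoint: k1 = f(s_n, y_n); k2 = f(s_n + h/2, y_n + (h/2)·k1); y_{n+1} = y_n + h·k2.
s=0.000000, y=2.180000:
  k1 = f(0.000000, 2.180000) = -3.282400
  k2 = f(0.200000, 1.523520) = -0.851113
  y ← 2.180000 + 0.4·(-0.851113) = 1.839555
s=0.400000, y=1.839555:
  k1 = f(0.400000, 1.839555) = -1.913962
  k2 = f(0.600000, 1.456762) = -0.652157
  y ← 1.839555 + 0.4·(-0.652157) = 1.578692
y(0.8) ≈ 1.5787

1.5787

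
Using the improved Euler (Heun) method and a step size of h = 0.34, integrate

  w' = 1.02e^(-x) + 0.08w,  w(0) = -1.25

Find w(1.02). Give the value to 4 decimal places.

Heun: k1 = f(x_n, w_n); k2 = f(x_n + h, w_n + h·k1); w_{n+1} = w_n + (h/2)·(k1 + k2).
x=0.000000, w=-1.250000:
  k1 = f(0.000000, -1.250000) = 0.920000
  k2 = f(0.340000, -0.937200) = 0.651030
  w ← -1.250000 + (0.34/2)·(0.920000 + 0.651030) = -0.982925
x=0.340000, w=-0.982925:
  k1 = f(0.340000, -0.982925) = 0.647372
  k2 = f(0.680000, -0.762819) = 0.455724
  w ← -0.982925 + (0.34/2)·(0.647372 + 0.455724) = -0.795399
x=0.680000, w=-0.795399:
  k1 = f(0.680000, -0.795399) = 0.453117
  k2 = f(1.020000, -0.641339) = 0.316500
  w ← -0.795399 + (0.34/2)·(0.453117 + 0.316500) = -0.664564
w(1.02) ≈ -0.6646

-0.6646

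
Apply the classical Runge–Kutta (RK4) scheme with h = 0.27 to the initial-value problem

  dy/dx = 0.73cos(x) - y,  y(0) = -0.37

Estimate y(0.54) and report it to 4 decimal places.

0.0724

RK4: k1 = f(x_n, y_n); k2 = f(x_n + h/2, y_n + (h/2)·k1); k3 = f(x_n + h/2, y_n + (h/2)·k2); k4 = f(x_n + h, y_n + h·k3); y_{n+1} = y_n + (h/6)·(k1 + 2k2 + 2k3 + k4).
x=0.000000, y=-0.370000:
  k1 = f(0.000000, -0.370000) = 1.100000
  k2 = f(0.135000, -0.221500) = 0.944858
  k3 = f(0.135000, -0.242444) = 0.965802
  k4 = f(0.270000, -0.109233) = 0.812786
  y ← -0.370000 + (0.27/6)·(k1 + 2k2 + 2k3 + k4) = -0.111965
x=0.270000, y=-0.111965:
  k1 = f(0.270000, -0.111965) = 0.815518
  k2 = f(0.405000, -0.001870) = 0.672815
  k3 = f(0.405000, -0.021135) = 0.692080
  k4 = f(0.540000, 0.074896) = 0.551231
  y ← -0.111965 + (0.27/6)·(k1 + 2k2 + 2k3 + k4) = 0.072379
y(0.54) ≈ 0.0724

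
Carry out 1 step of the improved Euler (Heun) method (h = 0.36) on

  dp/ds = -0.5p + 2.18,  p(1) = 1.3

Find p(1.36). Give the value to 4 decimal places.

Heun: k1 = f(s_n, p_n); k2 = f(s_n + h, p_n + h·k1); p_{n+1} = p_n + (h/2)·(k1 + k2).
s=1.000000, p=1.300000:
  k1 = f(1.000000, 1.300000) = 1.530000
  k2 = f(1.360000, 1.850800) = 1.254600
  p ← 1.300000 + (0.36/2)·(1.530000 + 1.254600) = 1.801228
p(1.36) ≈ 1.8012

1.8012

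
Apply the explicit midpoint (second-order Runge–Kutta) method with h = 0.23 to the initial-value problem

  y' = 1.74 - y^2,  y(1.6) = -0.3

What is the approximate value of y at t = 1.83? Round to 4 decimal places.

Midpoint: k1 = f(t_n, y_n); k2 = f(t_n + h/2, y_n + (h/2)·k1); y_{n+1} = y_n + h·k2.
t=1.600000, y=-0.300000:
  k1 = f(1.600000, -0.300000) = 1.650000
  k2 = f(1.715000, -0.110250) = 1.727845
  y ← -0.300000 + 0.23·1.727845 = 0.097404
y(1.83) ≈ 0.0974

0.0974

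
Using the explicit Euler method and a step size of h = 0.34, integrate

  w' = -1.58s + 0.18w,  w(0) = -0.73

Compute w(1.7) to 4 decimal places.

-2.9242

Euler: w_{n+1} = w_n + h·f(s_n, w_n).
s=0.000000, w=-0.730000: f=-0.131400 → w ← -0.730000 + 0.34·(-0.131400) = -0.774676
s=0.340000, w=-0.774676: f=-0.676642 → w ← -0.774676 + 0.34·(-0.676642) = -1.004734
s=0.680000, w=-1.004734: f=-1.255252 → w ← -1.004734 + 0.34·(-1.255252) = -1.431520
s=1.020000, w=-1.431520: f=-1.869274 → w ← -1.431520 + 0.34·(-1.869274) = -2.067073
s=1.360000, w=-2.067073: f=-2.520873 → w ← -2.067073 + 0.34·(-2.520873) = -2.924170
w(1.7) ≈ -2.9242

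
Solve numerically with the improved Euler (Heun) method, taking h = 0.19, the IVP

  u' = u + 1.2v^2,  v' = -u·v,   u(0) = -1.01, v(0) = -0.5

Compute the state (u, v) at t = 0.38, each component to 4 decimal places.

Heun on (u,v): k1 = f(t_n, state_n); k2 = f(t_n + h, state_n + h·k1); state_{n+1} = state_n + (h/2)·(k1 + k2).
0.000000: (-1.010000, -0.500000)
  k1 = (-0.710000, -0.505000)
  predictor → (-1.144900, -0.595950)
  k2 = (-0.718712, -0.682303)
  → (-1.145728, -0.612794)
0.190000: (-1.145728, -0.612794)
  k1 = (-0.695108, -0.702095)
  predictor → (-1.277798, -0.746192)
  k2 = (-0.609636, -0.953483)
  → (-1.269678, -0.770074)
(u(0.38), v(0.38)) ≈ (-1.2697, -0.7701)

-1.2697, -0.7701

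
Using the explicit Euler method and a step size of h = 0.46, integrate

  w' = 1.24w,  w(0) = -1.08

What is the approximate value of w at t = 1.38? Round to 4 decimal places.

Euler: w_{n+1} = w_n + h·f(t_n, w_n).
t=0.000000, w=-1.080000: f=-1.339200 → w ← -1.080000 + 0.46·(-1.339200) = -1.696032
t=0.460000, w=-1.696032: f=-2.103080 → w ← -1.696032 + 0.46·(-2.103080) = -2.663449
t=0.920000, w=-2.663449: f=-3.302676 → w ← -2.663449 + 0.46·(-3.302676) = -4.182680
w(1.38) ≈ -4.1827

-4.1827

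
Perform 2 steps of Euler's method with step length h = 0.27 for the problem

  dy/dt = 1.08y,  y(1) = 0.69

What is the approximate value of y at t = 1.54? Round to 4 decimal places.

1.1511

Euler: y_{n+1} = y_n + h·f(t_n, y_n).
t=1.000000, y=0.690000: f=0.745200 → y ← 0.690000 + 0.27·0.745200 = 0.891204
t=1.270000, y=0.891204: f=0.962500 → y ← 0.891204 + 0.27·0.962500 = 1.151079
y(1.54) ≈ 1.1511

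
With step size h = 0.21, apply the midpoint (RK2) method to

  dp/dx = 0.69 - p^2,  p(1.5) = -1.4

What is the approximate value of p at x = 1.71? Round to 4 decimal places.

Midpoint: k1 = f(x_n, p_n); k2 = f(x_n + h/2, p_n + (h/2)·k1); p_{n+1} = p_n + h·k2.
x=1.500000, p=-1.400000:
  k1 = f(1.500000, -1.400000) = -1.270000
  k2 = f(1.605000, -1.533350) = -1.661162
  p ← -1.400000 + 0.21·(-1.661162) = -1.748844
p(1.71) ≈ -1.7488

-1.7488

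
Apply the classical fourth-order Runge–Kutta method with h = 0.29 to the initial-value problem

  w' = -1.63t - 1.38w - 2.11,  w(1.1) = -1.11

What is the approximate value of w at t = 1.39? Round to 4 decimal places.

RK4: k1 = f(t_n, w_n); k2 = f(t_n + h/2, w_n + (h/2)·k1); k3 = f(t_n + h/2, w_n + (h/2)·k2); k4 = f(t_n + h, w_n + h·k3); w_{n+1} = w_n + (h/6)·(k1 + 2k2 + 2k3 + k4).
t=1.100000, w=-1.110000:
  k1 = f(1.100000, -1.110000) = -2.371200
  k2 = f(1.245000, -1.453824) = -2.133073
  k3 = f(1.245000, -1.419296) = -2.180722
  k4 = f(1.390000, -1.742409) = -1.971175
  w ← -1.110000 + (0.29/6)·(k1 + 2k2 + 2k3 + k4) = -1.736882
w(1.39) ≈ -1.7369

-1.7369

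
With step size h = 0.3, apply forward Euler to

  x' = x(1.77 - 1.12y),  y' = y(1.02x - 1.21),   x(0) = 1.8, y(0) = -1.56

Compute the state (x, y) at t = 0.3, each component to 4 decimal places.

Euler on (x,y): x_{n+1} = x_n + h·x', y_{n+1} = y_n + h·y'.
0.000000: (1.800000, -1.560000); f=(6.330960, -0.976560) → (3.699288, -1.852968)
(x(0.3), y(0.3)) ≈ (3.6993, -1.8530)

3.6993, -1.8530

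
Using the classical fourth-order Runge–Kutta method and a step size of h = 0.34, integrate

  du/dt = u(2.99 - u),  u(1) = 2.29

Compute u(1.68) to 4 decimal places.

RK4: k1 = f(t_n, u_n); k2 = f(t_n + h/2, u_n + (h/2)·k1); k3 = f(t_n + h/2, u_n + (h/2)·k2); k4 = f(t_n + h, u_n + h·k3); u_{n+1} = u_n + (h/6)·(k1 + 2k2 + 2k3 + k4).
t=1.000000, u=2.290000:
  k1 = f(1.000000, 2.290000) = 1.603000
  k2 = f(1.170000, 2.562510) = 1.095447
  k3 = f(1.170000, 2.476226) = 1.272220
  k4 = f(1.340000, 2.722555) = 0.728134
  u ← 2.290000 + (0.34/6)·(k1 + 2k2 + 2k3 + k4) = 2.690433
t=1.340000, u=2.690433:
  k1 = f(1.340000, 2.690433) = 0.805964
  k2 = f(1.510000, 2.827447) = 0.459609
  k3 = f(1.510000, 2.768567) = 0.613052
  k4 = f(1.680000, 2.898871) = 0.264171
  u ← 2.690433 + (0.34/6)·(k1 + 2k2 + 2k3 + k4) = 2.872643
u(1.68) ≈ 2.8726

2.8726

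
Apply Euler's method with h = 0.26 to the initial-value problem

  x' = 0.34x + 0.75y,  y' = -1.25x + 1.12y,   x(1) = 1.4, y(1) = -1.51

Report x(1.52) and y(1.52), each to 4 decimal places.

0.8691, -3.5045

Euler on (x,y): x_{n+1} = x_n + h·x', y_{n+1} = y_n + h·y'.
1.000000: (1.400000, -1.510000); f=(-0.656500, -3.441200) → (1.229310, -2.404712)
1.260000: (1.229310, -2.404712); f=(-1.385569, -4.229915) → (0.869062, -3.504490)
(x(1.52), y(1.52)) ≈ (0.8691, -3.5045)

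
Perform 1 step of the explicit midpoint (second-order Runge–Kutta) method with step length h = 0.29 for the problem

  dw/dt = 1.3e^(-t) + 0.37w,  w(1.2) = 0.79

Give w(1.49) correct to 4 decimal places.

Midpoint: k1 = f(t_n, w_n); k2 = f(t_n + h/2, w_n + (h/2)·k1); w_{n+1} = w_n + h·k2.
t=1.200000, w=0.790000:
  k1 = f(1.200000, 0.790000) = 0.683852
  k2 = f(1.345000, 0.889159) = 0.667690
  w ← 0.790000 + 0.29·0.667690 = 0.983630
w(1.49) ≈ 0.9836

0.9836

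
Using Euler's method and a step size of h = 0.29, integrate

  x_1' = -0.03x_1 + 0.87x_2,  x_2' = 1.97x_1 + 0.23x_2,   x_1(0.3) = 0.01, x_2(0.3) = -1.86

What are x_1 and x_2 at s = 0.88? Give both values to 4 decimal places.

-0.9545, -2.3727

Euler on (x_1,x_2): x_1_{n+1} = x_1_n + h·x_1', x_2_{n+1} = x_2_n + h·x_2'.
0.300000: (0.010000, -1.860000); f=(-1.618500, -0.408100) → (-0.459365, -1.978349)
0.590000: (-0.459365, -1.978349); f=(-1.707383, -1.359969) → (-0.954506, -2.372740)
(x_1(0.88), x_2(0.88)) ≈ (-0.9545, -2.3727)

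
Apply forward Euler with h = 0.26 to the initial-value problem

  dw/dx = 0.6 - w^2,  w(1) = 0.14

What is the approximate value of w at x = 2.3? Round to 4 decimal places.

0.6732

Euler: w_{n+1} = w_n + h·f(x_n, w_n).
x=1.000000, w=0.140000: f=0.580400 → w ← 0.140000 + 0.26·0.580400 = 0.290904
x=1.260000, w=0.290904: f=0.515375 → w ← 0.290904 + 0.26·0.515375 = 0.424901
x=1.520000, w=0.424901: f=0.419459 → w ← 0.424901 + 0.26·0.419459 = 0.533961
x=1.780000, w=0.533961: f=0.314886 → w ← 0.533961 + 0.26·0.314886 = 0.615831
x=2.040000, w=0.615831: f=0.220752 → w ← 0.615831 + 0.26·0.220752 = 0.673227
w(2.3) ≈ 0.6732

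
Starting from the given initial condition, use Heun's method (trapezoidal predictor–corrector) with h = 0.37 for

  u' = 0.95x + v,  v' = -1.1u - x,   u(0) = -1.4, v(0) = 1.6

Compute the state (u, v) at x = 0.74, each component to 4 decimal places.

Heun on (u,v): k1 = f(x_n, state_n); k2 = f(x_n + h, state_n + h·k1); state_{n+1} = state_n + (h/2)·(k1 + k2).
0.000000: (-1.400000, 1.600000)
  k1 = (1.600000, 1.540000)
  predictor → (-0.808000, 2.169800)
  k2 = (2.521300, 0.518800)
  → (-0.637559, 1.980878)
0.370000: (-0.637559, 1.980878)
  k1 = (2.332378, 0.331315)
  predictor → (0.225420, 2.103465)
  k2 = (2.806465, -0.987962)
  → (0.313126, 1.859398)
(u(0.74), v(0.74)) ≈ (0.3131, 1.8594)

0.3131, 1.8594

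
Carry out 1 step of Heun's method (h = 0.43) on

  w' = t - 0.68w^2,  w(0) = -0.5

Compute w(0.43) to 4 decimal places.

Heun: k1 = f(t_n, w_n); k2 = f(t_n + h, w_n + h·k1); w_{n+1} = w_n + (h/2)·(k1 + k2).
t=0.000000, w=-0.500000:
  k1 = f(0.000000, -0.500000) = -0.170000
  k2 = f(0.430000, -0.573100) = 0.206658
  w ← -0.500000 + (0.43/2)·(-0.170000 + 0.206658) = -0.492118
w(0.43) ≈ -0.4921

-0.4921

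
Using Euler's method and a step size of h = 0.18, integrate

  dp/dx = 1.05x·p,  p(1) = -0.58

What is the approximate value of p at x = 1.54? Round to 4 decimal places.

-1.0602

Euler: p_{n+1} = p_n + h·f(x_n, p_n).
x=1.000000, p=-0.580000: f=-0.609000 → p ← -0.580000 + 0.18·(-0.609000) = -0.689620
x=1.180000, p=-0.689620: f=-0.854439 → p ← -0.689620 + 0.18·(-0.854439) = -0.843419
x=1.360000, p=-0.843419: f=-1.204402 → p ← -0.843419 + 0.18·(-1.204402) = -1.060211
p(1.54) ≈ -1.0602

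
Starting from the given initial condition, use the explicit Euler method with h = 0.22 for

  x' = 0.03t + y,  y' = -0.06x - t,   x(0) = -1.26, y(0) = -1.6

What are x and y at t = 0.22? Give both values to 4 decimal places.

-1.6120, -1.5834

Euler on (x,y): x_{n+1} = x_n + h·x', y_{n+1} = y_n + h·y'.
0.000000: (-1.260000, -1.600000); f=(-1.600000, 0.075600) → (-1.612000, -1.583368)
(x(0.22), y(0.22)) ≈ (-1.6120, -1.5834)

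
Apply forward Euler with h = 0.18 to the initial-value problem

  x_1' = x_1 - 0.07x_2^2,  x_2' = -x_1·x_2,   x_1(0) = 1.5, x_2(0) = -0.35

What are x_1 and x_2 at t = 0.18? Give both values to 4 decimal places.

1.7685, -0.2555

Euler on (x_1,x_2): x_1_{n+1} = x_1_n + h·x_1', x_2_{n+1} = x_2_n + h·x_2'.
0.000000: (1.500000, -0.350000); f=(1.491425, 0.525000) → (1.768457, -0.255500)
(x_1(0.18), x_2(0.18)) ≈ (1.7685, -0.2555)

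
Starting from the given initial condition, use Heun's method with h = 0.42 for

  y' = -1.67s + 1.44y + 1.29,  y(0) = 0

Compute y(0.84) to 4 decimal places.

1.1728

Heun: k1 = f(s_n, y_n); k2 = f(s_n + h, y_n + h·k1); y_{n+1} = y_n + (h/2)·(k1 + k2).
s=0.000000, y=0.000000:
  k1 = f(0.000000, 0.000000) = 1.290000
  k2 = f(0.420000, 0.541800) = 1.368792
  y ← 0.000000 + (0.42/2)·(1.290000 + 1.368792) = 0.558346
s=0.420000, y=0.558346:
  k1 = f(0.420000, 0.558346) = 1.392619
  k2 = f(0.840000, 1.143246) = 1.533474
  y ← 0.558346 + (0.42/2)·(1.392619 + 1.533474) = 1.172826
y(0.84) ≈ 1.1728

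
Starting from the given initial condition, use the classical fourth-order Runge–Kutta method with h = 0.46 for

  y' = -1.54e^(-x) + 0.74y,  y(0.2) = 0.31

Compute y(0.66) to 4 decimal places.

-0.1254

RK4: k1 = f(x_n, y_n); k2 = f(x_n + h/2, y_n + (h/2)·k1); k3 = f(x_n + h/2, y_n + (h/2)·k2); k4 = f(x_n + h, y_n + h·k3); y_{n+1} = y_n + (h/6)·(k1 + 2k2 + 2k3 + k4).
x=0.200000, y=0.310000:
  k1 = f(0.200000, 0.310000) = -1.031445
  k2 = f(0.430000, 0.072768) = -0.947936
  k3 = f(0.430000, 0.091975) = -0.933723
  k4 = f(0.660000, -0.119512) = -0.884390
  y ← 0.310000 + (0.46/6)·(k1 + 2k2 + 2k3 + k4) = -0.125402
y(0.66) ≈ -0.1254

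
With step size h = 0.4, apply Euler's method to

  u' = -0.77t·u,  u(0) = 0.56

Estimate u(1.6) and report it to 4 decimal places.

0.2333

Euler: u_{n+1} = u_n + h·f(t_n, u_n).
t=0.000000, u=0.560000: f=0.000000 → u ← 0.560000 + 0.4·0.000000 = 0.560000
t=0.400000, u=0.560000: f=-0.172480 → u ← 0.560000 + 0.4·(-0.172480) = 0.491008
t=0.800000, u=0.491008: f=-0.302461 → u ← 0.491008 + 0.4·(-0.302461) = 0.370024
t=1.200000, u=0.370024: f=-0.341902 → u ← 0.370024 + 0.4·(-0.341902) = 0.233263
u(1.6) ≈ 0.2333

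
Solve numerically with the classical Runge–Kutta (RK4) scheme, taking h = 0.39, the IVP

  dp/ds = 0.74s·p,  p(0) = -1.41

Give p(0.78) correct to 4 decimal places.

-1.7660

RK4: k1 = f(s_n, p_n); k2 = f(s_n + h/2, p_n + (h/2)·k1); k3 = f(s_n + h/2, p_n + (h/2)·k2); k4 = f(s_n + h, p_n + h·k3); p_{n+1} = p_n + (h/6)·(k1 + 2k2 + 2k3 + k4).
s=0.000000, p=-1.410000:
  k1 = f(0.000000, -1.410000) = 0.000000
  k2 = f(0.195000, -1.410000) = -0.203463
  k3 = f(0.195000, -1.449675) = -0.209188
  k4 = f(0.390000, -1.491583) = -0.430471
  p ← -1.410000 + (0.39/6)·(k1 + 2k2 + 2k3 + k4) = -1.491625
s=0.390000, p=-1.491625:
  k1 = f(0.390000, -1.491625) = -0.430483
  k2 = f(0.585000, -1.575569) = -0.682064
  k3 = f(0.585000, -1.624628) = -0.703301
  k4 = f(0.780000, -1.765913) = -1.019285
  p ← -1.491625 + (0.39/6)·(k1 + 2k2 + 2k3 + k4) = -1.765958
p(0.78) ≈ -1.7660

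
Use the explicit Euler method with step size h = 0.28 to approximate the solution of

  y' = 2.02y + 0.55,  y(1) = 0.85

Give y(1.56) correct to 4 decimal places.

2.4785

Euler: y_{n+1} = y_n + h·f(x_n, y_n).
x=1.000000, y=0.850000: f=2.267000 → y ← 0.850000 + 0.28·2.267000 = 1.484760
x=1.280000, y=1.484760: f=3.549215 → y ← 1.484760 + 0.28·3.549215 = 2.478540
y(1.56) ≈ 2.4785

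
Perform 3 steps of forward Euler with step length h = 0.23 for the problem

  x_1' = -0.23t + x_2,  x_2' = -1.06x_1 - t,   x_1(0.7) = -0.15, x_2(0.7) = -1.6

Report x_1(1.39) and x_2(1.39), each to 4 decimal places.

-1.4769, -1.8258

Euler on (x_1,x_2): x_1_{n+1} = x_1_n + h·x_1', x_2_{n+1} = x_2_n + h·x_2'.
0.700000: (-0.150000, -1.600000); f=(-1.761000, -0.541000) → (-0.555030, -1.724430)
0.930000: (-0.555030, -1.724430); f=(-1.938330, -0.341668) → (-1.000846, -1.803014)
1.160000: (-1.000846, -1.803014); f=(-2.069814, -0.099103) → (-1.476903, -1.825807)
(x_1(1.39), x_2(1.39)) ≈ (-1.4769, -1.8258)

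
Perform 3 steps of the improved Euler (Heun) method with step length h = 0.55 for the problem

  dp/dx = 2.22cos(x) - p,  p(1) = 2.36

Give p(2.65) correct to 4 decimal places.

Heun: k1 = f(x_n, p_n); k2 = f(x_n + h, p_n + h·k1); p_{n+1} = p_n + (h/2)·(k1 + k2).
x=1.000000, p=2.360000:
  k1 = f(1.000000, 2.360000) = -1.160529
  k2 = f(1.550000, 1.721709) = -1.675545
  p ← 2.360000 + (0.55/2)·(-1.160529 + (-1.675545)) = 1.580080
x=1.550000, p=1.580080:
  k1 = f(1.550000, 1.580080) = -1.533915
  k2 = f(2.100000, 0.736426) = -1.857185
  p ← 1.580080 + (0.55/2)·(-1.533915 + (-1.857185)) = 0.647527
x=2.100000, p=0.647527:
  k1 = f(2.100000, 0.647527) = -1.768286
  k2 = f(2.650000, -0.325030) = -1.632083
  p ← 0.647527 + (0.55/2)·(-1.768286 + (-1.632083)) = -0.287574
p(2.65) ≈ -0.2876

-0.2876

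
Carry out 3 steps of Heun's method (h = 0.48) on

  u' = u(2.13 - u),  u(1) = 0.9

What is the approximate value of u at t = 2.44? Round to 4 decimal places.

Heun: k1 = f(t_n, u_n); k2 = f(t_n + h, u_n + h·k1); u_{n+1} = u_n + (h/2)·(k1 + k2).
t=1.000000, u=0.900000:
  k1 = f(1.000000, 0.900000) = 1.107000
  k2 = f(1.480000, 1.431360) = 1.000005
  u ← 0.900000 + (0.48/2)·(1.107000 + 1.000005) = 1.405681
t=1.480000, u=1.405681:
  k1 = f(1.480000, 1.405681) = 1.018161
  k2 = f(1.960000, 1.894399) = 0.446323
  u ← 1.405681 + (0.48/2)·(1.018161 + 0.446323) = 1.757157
t=1.960000, u=1.757157:
  k1 = f(1.960000, 1.757157) = 0.655143
  k2 = f(2.440000, 2.071626) = 0.120929
  u ← 1.757157 + (0.48/2)·(0.655143 + 0.120929) = 1.943415
u(2.44) ≈ 1.9434

1.9434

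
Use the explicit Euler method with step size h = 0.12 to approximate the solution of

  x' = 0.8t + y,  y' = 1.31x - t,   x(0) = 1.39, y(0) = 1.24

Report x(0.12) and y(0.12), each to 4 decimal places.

1.5388, 1.4585

Euler on (x,y): x_{n+1} = x_n + h·x', y_{n+1} = y_n + h·y'.
0.000000: (1.390000, 1.240000); f=(1.240000, 1.820900) → (1.538800, 1.458508)
(x(0.12), y(0.12)) ≈ (1.5388, 1.4585)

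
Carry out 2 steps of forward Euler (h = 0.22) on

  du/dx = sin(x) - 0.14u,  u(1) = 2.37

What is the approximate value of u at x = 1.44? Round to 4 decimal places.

Euler: u_{n+1} = u_n + h·f(x_n, u_n).
x=1.000000, u=2.370000: f=0.509671 → u ← 2.370000 + 0.22·0.509671 = 2.482128
x=1.220000, u=2.482128: f=0.591601 → u ← 2.482128 + 0.22·0.591601 = 2.612280
u(1.44) ≈ 2.6123

2.6123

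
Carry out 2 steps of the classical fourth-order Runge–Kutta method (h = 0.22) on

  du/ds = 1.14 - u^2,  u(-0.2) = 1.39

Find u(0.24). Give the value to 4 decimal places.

1.1832

RK4: k1 = f(s_n, u_n); k2 = f(s_n + h/2, u_n + (h/2)·k1); k3 = f(s_n + h/2, u_n + (h/2)·k2); k4 = f(s_n + h, u_n + h·k3); u_{n+1} = u_n + (h/6)·(k1 + 2k2 + 2k3 + k4).
s=-0.200000, u=1.390000:
  k1 = f(-0.200000, 1.390000) = -0.792100
  k2 = f(-0.090000, 1.302869) = -0.557468
  k3 = f(-0.090000, 1.328679) = -0.625387
  k4 = f(0.020000, 1.252415) = -0.428543
  u ← 1.390000 + (0.22/6)·(k1 + 2k2 + 2k3 + k4) = 1.258500
s=0.020000, u=1.258500:
  k1 = f(0.020000, 1.258500) = -0.443823
  k2 = f(0.130000, 1.209680) = -0.323325
  k3 = f(0.130000, 1.222935) = -0.355569
  k4 = f(0.240000, 1.180275) = -0.253050
  u ← 1.258500 + (0.22/6)·(k1 + 2k2 + 2k3 + k4) = 1.183163
u(0.24) ≈ 1.1832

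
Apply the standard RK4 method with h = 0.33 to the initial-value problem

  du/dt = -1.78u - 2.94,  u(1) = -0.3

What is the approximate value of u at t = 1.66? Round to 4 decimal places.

RK4: k1 = f(t_n, u_n); k2 = f(t_n + h/2, u_n + (h/2)·k1); k3 = f(t_n + h/2, u_n + (h/2)·k2); k4 = f(t_n + h, u_n + h·k3); u_{n+1} = u_n + (h/6)·(k1 + 2k2 + 2k3 + k4).
t=1.000000, u=-0.300000:
  k1 = f(1.000000, -0.300000) = -2.406000
  k2 = f(1.165000, -0.696990) = -1.699358
  k3 = f(1.165000, -0.580394) = -1.906899
  k4 = f(1.330000, -0.929277) = -1.285888
  u ← -0.300000 + (0.33/6)·(k1 + 2k2 + 2k3 + k4) = -0.899742
t=1.330000, u=-0.899742:
  k1 = f(1.330000, -0.899742) = -1.338459
  k2 = f(1.495000, -1.120588) = -0.945354
  k3 = f(1.495000, -1.055725) = -1.060809
  k4 = f(1.660000, -1.249809) = -0.715340
  u ← -0.899742 + (0.33/6)·(k1 + 2k2 + 2k3 + k4) = -1.233379
u(1.66) ≈ -1.2334

-1.2334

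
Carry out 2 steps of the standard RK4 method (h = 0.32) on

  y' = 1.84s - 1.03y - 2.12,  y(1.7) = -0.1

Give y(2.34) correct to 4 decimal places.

0.7268

RK4: k1 = f(s_n, y_n); k2 = f(s_n + h/2, y_n + (h/2)·k1); k3 = f(s_n + h/2, y_n + (h/2)·k2); k4 = f(s_n + h, y_n + h·k3); y_{n+1} = y_n + (h/6)·(k1 + 2k2 + 2k3 + k4).
s=1.700000, y=-0.100000:
  k1 = f(1.700000, -0.100000) = 1.111000
  k2 = f(1.860000, 0.077760) = 1.222307
  k3 = f(1.860000, 0.095569) = 1.203964
  k4 = f(2.020000, 0.285268) = 1.302974
  y ← -0.100000 + (0.32/6)·(k1 + 2k2 + 2k3 + k4) = 0.287547
s=2.020000, y=0.287547:
  k1 = f(2.020000, 0.287547) = 1.300626
  k2 = f(2.180000, 0.495648) = 1.380683
  k3 = f(2.180000, 0.508457) = 1.367490
  k4 = f(2.340000, 0.725144) = 1.438702
  y ← 0.287547 + (0.32/6)·(k1 + 2k2 + 2k3 + k4) = 0.726783
y(2.34) ≈ 0.7268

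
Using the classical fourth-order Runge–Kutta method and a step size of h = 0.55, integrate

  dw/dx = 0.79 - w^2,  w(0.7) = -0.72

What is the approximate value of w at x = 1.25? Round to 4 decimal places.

-0.5017

RK4: k1 = f(x_n, w_n); k2 = f(x_n + h/2, w_n + (h/2)·k1); k3 = f(x_n + h/2, w_n + (h/2)·k2); k4 = f(x_n + h, w_n + h·k3); w_{n+1} = w_n + (h/6)·(k1 + 2k2 + 2k3 + k4).
x=0.700000, w=-0.720000:
  k1 = f(0.700000, -0.720000) = 0.271600
  k2 = f(0.975000, -0.645310) = 0.373575
  k3 = f(0.975000, -0.617267) = 0.408982
  k4 = f(1.250000, -0.495060) = 0.544915
  w ← -0.720000 + (0.55/6)·(k1 + 2k2 + 2k3 + k4) = -0.501684
w(1.25) ≈ -0.5017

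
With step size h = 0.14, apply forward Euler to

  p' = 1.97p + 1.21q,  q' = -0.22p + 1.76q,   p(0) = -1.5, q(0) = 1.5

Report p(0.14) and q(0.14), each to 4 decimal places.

Euler on (p,q): p_{n+1} = p_n + h·p', q_{n+1} = q_n + h·q'.
0.000000: (-1.500000, 1.500000); f=(-1.140000, 2.970000) → (-1.659600, 1.915800)
(p(0.14), q(0.14)) ≈ (-1.6596, 1.9158)

-1.6596, 1.9158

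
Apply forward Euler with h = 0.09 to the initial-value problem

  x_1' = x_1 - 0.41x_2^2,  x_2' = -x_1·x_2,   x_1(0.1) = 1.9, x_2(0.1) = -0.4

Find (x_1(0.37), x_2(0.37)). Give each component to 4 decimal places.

2.4464, -0.2154

Euler on (x_1,x_2): x_1_{n+1} = x_1_n + h·x_1', x_2_{n+1} = x_2_n + h·x_2'.
0.100000: (1.900000, -0.400000); f=(1.834400, 0.760000) → (2.065096, -0.331600)
0.190000: (2.065096, -0.331600); f=(2.020013, 0.684786) → (2.246897, -0.269969)
0.280000: (2.246897, -0.269969); f=(2.217015, 0.606593) → (2.446429, -0.215376)
(x_1(0.37), x_2(0.37)) ≈ (2.4464, -0.2154)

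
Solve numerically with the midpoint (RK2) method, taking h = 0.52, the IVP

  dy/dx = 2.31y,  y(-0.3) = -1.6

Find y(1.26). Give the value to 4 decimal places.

-39.9435

Midpoint: k1 = f(x_n, y_n); k2 = f(x_n + h/2, y_n + (h/2)·k1); y_{n+1} = y_n + h·k2.
x=-0.300000, y=-1.600000:
  k1 = f(-0.300000, -1.600000) = -3.696000
  k2 = f(-0.040000, -2.560960) = -5.915818
  y ← -1.600000 + 0.52·(-5.915818) = -4.676225
x=0.220000, y=-4.676225:
  k1 = f(0.220000, -4.676225) = -10.802080
  k2 = f(0.480000, -7.484766) = -17.289809
  y ← -4.676225 + 0.52·(-17.289809) = -13.666926
x=0.740000, y=-13.666926:
  k1 = f(0.740000, -13.666926) = -31.570599
  k2 = f(1.000000, -21.875282) = -50.531901
  y ← -13.666926 + 0.52·(-50.531901) = -39.943515
y(1.26) ≈ -39.9435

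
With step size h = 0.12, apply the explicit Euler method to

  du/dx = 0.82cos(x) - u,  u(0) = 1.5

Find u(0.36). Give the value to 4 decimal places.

Euler: u_{n+1} = u_n + h·f(x_n, u_n).
x=0.000000, u=1.500000: f=-0.680000 → u ← 1.500000 + 0.12·(-0.680000) = 1.418400
x=0.120000, u=1.418400: f=-0.604297 → u ← 1.418400 + 0.12·(-0.604297) = 1.345884
x=0.240000, u=1.345884: f=-0.549387 → u ← 1.345884 + 0.12·(-0.549387) = 1.279958
u(0.36) ≈ 1.2800

1.2800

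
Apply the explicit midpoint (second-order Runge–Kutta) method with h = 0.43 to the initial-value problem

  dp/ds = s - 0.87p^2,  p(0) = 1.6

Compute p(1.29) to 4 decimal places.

Midpoint: k1 = f(s_n, p_n); k2 = f(s_n + h/2, p_n + (h/2)·k1); p_{n+1} = p_n + h·k2.
s=0.000000, p=1.600000:
  k1 = f(0.000000, 1.600000) = -2.227200
  k2 = f(0.215000, 1.121152) = -0.878574
  p ← 1.600000 + 0.43·(-0.878574) = 1.222213
s=0.430000, p=1.222213:
  k1 = f(0.430000, 1.222213) = -0.869610
  k2 = f(0.645000, 1.035247) = -0.287410
  p ← 1.222213 + 0.43·(-0.287410) = 1.098627
s=0.860000, p=1.098627:
  k1 = f(0.860000, 1.098627) = -0.190073
  k2 = f(1.075000, 1.057761) = 0.101593
  p ← 1.098627 + 0.43·0.101593 = 1.142312
p(1.29) ≈ 1.1423

1.1423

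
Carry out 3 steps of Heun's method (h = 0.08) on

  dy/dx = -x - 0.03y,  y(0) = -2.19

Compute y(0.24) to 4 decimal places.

Heun: k1 = f(x_n, y_n); k2 = f(x_n + h, y_n + h·k1); y_{n+1} = y_n + (h/2)·(k1 + k2).
x=0.000000, y=-2.190000:
  k1 = f(0.000000, -2.190000) = 0.065700
  k2 = f(0.080000, -2.184744) = -0.014458
  y ← -2.190000 + (0.08/2)·(0.065700 + (-0.014458)) = -2.187950
x=0.080000, y=-2.187950:
  k1 = f(0.080000, -2.187950) = -0.014361
  k2 = f(0.160000, -2.189099) = -0.094327
  y ← -2.187950 + (0.08/2)·(-0.014361 + (-0.094327)) = -2.192298
x=0.160000, y=-2.192298:
  k1 = f(0.160000, -2.192298) = -0.094231
  k2 = f(0.240000, -2.199836) = -0.174005
  y ← -2.192298 + (0.08/2)·(-0.094231 + (-0.174005)) = -2.203027
y(0.24) ≈ -2.2030

-2.2030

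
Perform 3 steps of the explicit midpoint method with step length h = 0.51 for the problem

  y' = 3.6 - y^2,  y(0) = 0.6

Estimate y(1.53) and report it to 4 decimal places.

1.6300

Midpoint: k1 = f(x_n, y_n); k2 = f(x_n + h/2, y_n + (h/2)·k1); y_{n+1} = y_n + h·k2.
x=0.000000, y=0.600000:
  k1 = f(0.000000, 0.600000) = 3.240000
  k2 = f(0.255000, 1.426200) = 1.565954
  y ← 0.600000 + 0.51·1.565954 = 1.398636
x=0.510000, y=1.398636:
  k1 = f(0.510000, 1.398636) = 1.643816
  k2 = f(0.765000, 1.817810) = 0.295569
  y ← 1.398636 + 0.51·0.295569 = 1.549376
x=1.020000, y=1.549376:
  k1 = f(1.020000, 1.549376) = 1.199433
  k2 = f(1.275000, 1.855232) = 0.158115
  y ← 1.549376 + 0.51·0.158115 = 1.630015
y(1.53) ≈ 1.6300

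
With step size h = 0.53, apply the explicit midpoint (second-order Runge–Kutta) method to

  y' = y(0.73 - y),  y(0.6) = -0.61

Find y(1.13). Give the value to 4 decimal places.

Midpoint: k1 = f(x_n, y_n); k2 = f(x_n + h/2, y_n + (h/2)·k1); y_{n+1} = y_n + h·k2.
x=0.600000, y=-0.610000:
  k1 = f(0.600000, -0.610000) = -0.817400
  k2 = f(0.865000, -0.826611) = -1.286712
  y ← -0.610000 + 0.53·(-1.286712) = -1.291957
y(1.13) ≈ -1.2920

-1.2920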